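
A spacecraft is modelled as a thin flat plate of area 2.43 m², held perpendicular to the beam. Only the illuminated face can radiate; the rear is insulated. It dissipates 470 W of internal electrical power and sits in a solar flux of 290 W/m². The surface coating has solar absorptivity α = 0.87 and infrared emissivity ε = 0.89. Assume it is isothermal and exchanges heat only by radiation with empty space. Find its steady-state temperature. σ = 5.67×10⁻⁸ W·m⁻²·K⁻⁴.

T ≈ 307 K

At steady state, absorbed solar power + internal power = radiated power.
Absorbed: α·S·A_cross = 0.87·290·2.430 = 613.1 W (cross-section A).
Total input = 613.1 + 470 = 1083 W.
Radiated: εσ·A_surf·T⁴ with A_surf = A = 2.430 m².
T⁴ = 1083/(0.89·5.67×10⁻⁸·2.430) = 8.833×10⁹ K⁴.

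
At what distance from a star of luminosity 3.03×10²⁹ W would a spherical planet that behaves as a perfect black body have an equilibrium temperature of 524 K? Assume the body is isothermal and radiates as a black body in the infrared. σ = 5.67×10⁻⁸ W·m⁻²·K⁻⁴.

For an isothermal black-emitting sphere, (1−a)S·πr² = σ·4πr²·T⁴ ⇒ S = 4σT⁴/(1−a).
S = 4·5.67×10⁻⁸·(524)⁴/1.00 = 17100 W/m².
Flux falls as S = L/(4πd²), so d = √(L/(4πS)) = √(3.03×10²⁹/(4π·17100)).

d ≈ 1.19×10¹² m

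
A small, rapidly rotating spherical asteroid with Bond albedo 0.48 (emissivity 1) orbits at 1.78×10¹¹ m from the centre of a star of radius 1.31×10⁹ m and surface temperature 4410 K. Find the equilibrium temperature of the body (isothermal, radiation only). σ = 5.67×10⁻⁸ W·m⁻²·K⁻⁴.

T ≈ 227 K

The star's surface emits σT_*⁴; at distance d the flux is S = σT_*⁴(R_*/d)².
S = 5.67×10⁻⁸·(4410)⁴·(1.31×10⁹/1.78×10¹¹)² = 1162 W/m².
For an isothermal sphere T⁴ = (1−a)S/(4σ) = 2.663×10⁹ K⁴.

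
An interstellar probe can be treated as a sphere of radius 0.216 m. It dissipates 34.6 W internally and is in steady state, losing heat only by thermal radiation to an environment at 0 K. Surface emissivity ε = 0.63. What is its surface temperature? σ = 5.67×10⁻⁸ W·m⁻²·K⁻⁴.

T ≈ 202 K

Steady state: internal power = radiated power, P = εσA T⁴.
Radiating area A = 4πr² = 0.5863 m².
T⁴ = P/(εσA) = 34.6/(0.63·5.67×10⁻⁸·0.5863) = 1.652×10⁹ K⁴.
T = (1.652×10⁹)^(1/4).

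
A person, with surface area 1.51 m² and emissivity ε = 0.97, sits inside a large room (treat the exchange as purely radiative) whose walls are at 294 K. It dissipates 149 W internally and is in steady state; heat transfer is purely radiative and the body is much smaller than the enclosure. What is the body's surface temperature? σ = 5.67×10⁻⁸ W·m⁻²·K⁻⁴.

T ≈ 310 K

For a small grey body in a large enclosure, net radiated power = εσA(T⁴ − T_w⁴).
Steady state: P = εσA(T⁴ − T_w⁴) with A = 1.51 m².
T⁴ = P/(εσA) + T_w⁴ = 149/(0.97·5.67×10⁻⁸·1.510) + (294)⁴
    = 1.794×10⁹ + 7.471×10⁹ = 9.265×10⁹ K⁴.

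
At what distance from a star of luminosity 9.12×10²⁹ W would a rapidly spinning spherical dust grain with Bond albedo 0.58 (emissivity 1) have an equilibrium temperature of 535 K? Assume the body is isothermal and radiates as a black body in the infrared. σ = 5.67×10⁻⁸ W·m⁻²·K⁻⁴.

d ≈ 1.28×10¹² m

For an isothermal black-emitting sphere, (1−a)S·πr² = σ·4πr²·T⁴ ⇒ S = 4σT⁴/(1−a).
S = 4·5.67×10⁻⁸·(535)⁴/0.420 = 44240 W/m².
Flux falls as S = L/(4πd²), so d = √(L/(4πS)) = √(9.12×10²⁹/(4π·44240)).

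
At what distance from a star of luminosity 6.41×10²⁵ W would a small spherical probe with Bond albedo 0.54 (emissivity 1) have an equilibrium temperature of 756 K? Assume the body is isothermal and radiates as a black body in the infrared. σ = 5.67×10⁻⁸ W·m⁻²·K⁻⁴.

d ≈ 5.63×10⁹ m

For an isothermal black-emitting sphere, (1−a)S·πr² = σ·4πr²·T⁴ ⇒ S = 4σT⁴/(1−a).
S = 4·5.67×10⁻⁸·(756)⁴/0.460 = 1.611×10⁵ W/m².
Flux falls as S = L/(4πd²), so d = √(L/(4πS)) = √(6.41×10²⁵/(4π·1.611×10⁵)).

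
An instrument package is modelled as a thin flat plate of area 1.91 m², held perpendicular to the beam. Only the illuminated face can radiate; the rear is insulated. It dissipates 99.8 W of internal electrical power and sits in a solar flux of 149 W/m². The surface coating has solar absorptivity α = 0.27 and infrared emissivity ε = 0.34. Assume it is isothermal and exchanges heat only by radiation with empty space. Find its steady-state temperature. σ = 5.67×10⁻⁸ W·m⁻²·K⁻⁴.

T ≈ 263 K

At steady state, absorbed solar power + internal power = radiated power.
Absorbed: α·S·A_cross = 0.27·149·1.910 = 76.84 W (cross-section A).
Total input = 76.84 + 99.8 = 176.6 W.
Radiated: εσ·A_surf·T⁴ with A_surf = A = 1.910 m².
T⁴ = 176.6/(0.34·5.67×10⁻⁸·1.910) = 4.797×10⁹ K⁴.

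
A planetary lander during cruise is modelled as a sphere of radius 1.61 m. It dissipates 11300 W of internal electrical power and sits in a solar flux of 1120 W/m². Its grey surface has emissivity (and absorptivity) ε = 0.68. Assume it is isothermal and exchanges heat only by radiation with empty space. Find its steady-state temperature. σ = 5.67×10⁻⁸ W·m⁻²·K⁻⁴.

T ≈ 344 K

At steady state, absorbed solar power + internal power = radiated power.
Absorbed: α·S·A_cross = 0.68·1120·8.143 = 6202 W (cross-section πr²).
Total input = 6202 + 11300 = 17500 W.
Radiated: εσ·A_surf·T⁴ with A_surf = 4πr² = 32.57 m².
T⁴ = 17500/(0.68·5.67×10⁻⁸·32.57) = 1.394×10¹⁰ K⁴.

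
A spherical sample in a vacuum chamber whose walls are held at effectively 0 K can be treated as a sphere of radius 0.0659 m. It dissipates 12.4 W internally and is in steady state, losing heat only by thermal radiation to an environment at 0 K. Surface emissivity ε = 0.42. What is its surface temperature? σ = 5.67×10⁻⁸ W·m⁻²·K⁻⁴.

Steady state: internal power = radiated power, P = εσA T⁴.
Radiating area A = 4πr² = 0.05457 m².
T⁴ = P/(εσA) = 12.4/(0.42·5.67×10⁻⁸·0.05457) = 9.541×10⁹ K⁴.
T = (9.541×10⁹)^(1/4).

T ≈ 313 K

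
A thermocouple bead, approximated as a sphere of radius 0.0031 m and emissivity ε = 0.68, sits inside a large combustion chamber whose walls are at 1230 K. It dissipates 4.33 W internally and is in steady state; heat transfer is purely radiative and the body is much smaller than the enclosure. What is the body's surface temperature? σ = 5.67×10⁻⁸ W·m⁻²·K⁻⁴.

For a small grey body in a large enclosure, net radiated power = εσA(T⁴ − T_w⁴).
Steady state: P = εσA(T⁴ − T_w⁴) with A = 4πr² = 1.208×10⁻⁴ m².
T⁴ = P/(εσA) + T_w⁴ = 4.33/(0.68·5.67×10⁻⁸·1.208×10⁻⁴) + (1230)⁴
    = 9.300×10¹¹ + 2.289×10¹² = 3.219×10¹² K⁴.

T ≈ 1340 K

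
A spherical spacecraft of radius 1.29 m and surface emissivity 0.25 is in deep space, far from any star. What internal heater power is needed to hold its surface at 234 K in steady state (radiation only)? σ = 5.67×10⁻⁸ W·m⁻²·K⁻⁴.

P = εσ·4πr²·T⁴.
4πr² = 20.91 m²; T⁴ = 2.998×10⁹ K⁴.
P = 0.25·5.67×10⁻⁸·20.91·2.998×10⁹.

P ≈ 889 W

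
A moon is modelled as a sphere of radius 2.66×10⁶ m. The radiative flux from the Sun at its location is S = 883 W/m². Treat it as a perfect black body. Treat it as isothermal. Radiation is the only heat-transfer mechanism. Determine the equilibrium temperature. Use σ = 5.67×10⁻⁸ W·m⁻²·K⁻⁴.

T ≈ 250 K

At equilibrium, absorbed power = emitted power.
Absorbing cross-section = πr² = 2.223×10¹³ m²; emitting surface = 4πr² = 8.891×10¹³ m² (ratio 4).
S·A_cross = εσ·A_surf·T⁴  ⇒  T⁴ = S/(4σ).
T⁴ = 1.00·883/(4·5.67×10⁻⁸) = 3.893×10⁹ K⁴.
T = (3.893×10⁹)^(1/4).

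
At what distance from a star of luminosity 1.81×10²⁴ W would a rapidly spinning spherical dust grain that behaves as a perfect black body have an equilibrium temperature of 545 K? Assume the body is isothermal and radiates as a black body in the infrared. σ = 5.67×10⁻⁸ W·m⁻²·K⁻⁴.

d ≈ 2.68×10⁹ m

For an isothermal black-emitting sphere, (1−a)S·πr² = σ·4πr²·T⁴ ⇒ S = 4σT⁴/(1−a).
S = 4·5.67×10⁻⁸·(545)⁴/1.00 = 20010 W/m².
Flux falls as S = L/(4πd²), so d = √(L/(4πS)) = √(1.81×10²⁴/(4π·20010)).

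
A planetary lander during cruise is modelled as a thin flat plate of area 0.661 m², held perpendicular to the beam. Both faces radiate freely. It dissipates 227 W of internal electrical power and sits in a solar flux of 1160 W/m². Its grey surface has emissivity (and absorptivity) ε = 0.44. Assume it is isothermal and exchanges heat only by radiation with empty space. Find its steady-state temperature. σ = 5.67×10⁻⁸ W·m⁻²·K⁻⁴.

T ≈ 362 K

At steady state, absorbed solar power + internal power = radiated power.
Absorbed: α·S·A_cross = 0.44·1160·0.6610 = 337.4 W (cross-section A).
Total input = 337.4 + 227 = 564.4 W.
Radiated: εσ·A_surf·T⁴ with A_surf = 2A = 1.322 m².
T⁴ = 564.4/(0.44·5.67×10⁻⁸·1.322) = 1.711×10¹⁰ K⁴.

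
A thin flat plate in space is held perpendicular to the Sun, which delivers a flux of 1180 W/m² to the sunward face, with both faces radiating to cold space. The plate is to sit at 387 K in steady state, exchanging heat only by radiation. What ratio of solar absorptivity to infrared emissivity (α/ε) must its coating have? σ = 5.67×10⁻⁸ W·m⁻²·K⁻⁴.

Balance: αS·A = εσ·2A·T⁴ ⇒ α/ε = 2σT⁴/S.
α/ε = 2·5.67×10⁻⁸·(387)⁴/1180 = 2·5.67×10⁻⁸·2.243×10¹⁰/1180.

α/ε ≈ 2.16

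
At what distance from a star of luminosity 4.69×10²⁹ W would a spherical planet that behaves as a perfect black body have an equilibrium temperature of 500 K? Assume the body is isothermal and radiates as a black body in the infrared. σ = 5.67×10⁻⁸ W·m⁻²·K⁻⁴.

d ≈ 1.62×10¹² m

For an isothermal black-emitting sphere, (1−a)S·πr² = σ·4πr²·T⁴ ⇒ S = 4σT⁴/(1−a).
S = 4·5.67×10⁻⁸·(500)⁴/1.00 = 14180 W/m².
Flux falls as S = L/(4πd²), so d = √(L/(4πS)) = √(4.69×10²⁹/(4π·14180)).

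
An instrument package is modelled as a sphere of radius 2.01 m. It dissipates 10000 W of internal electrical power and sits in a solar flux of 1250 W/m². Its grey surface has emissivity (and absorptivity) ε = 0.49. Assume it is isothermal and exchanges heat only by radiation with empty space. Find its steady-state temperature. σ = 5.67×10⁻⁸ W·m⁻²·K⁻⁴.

At steady state, absorbed solar power + internal power = radiated power.
Absorbed: α·S·A_cross = 0.49·1250·12.69 = 7774 W (cross-section πr²).
Total input = 7774 + 10000 = 17770 W.
Radiated: εσ·A_surf·T⁴ with A_surf = 4πr² = 50.77 m².
T⁴ = 17770/(0.49·5.67×10⁻⁸·50.77) = 1.260×10¹⁰ K⁴.

T ≈ 335 K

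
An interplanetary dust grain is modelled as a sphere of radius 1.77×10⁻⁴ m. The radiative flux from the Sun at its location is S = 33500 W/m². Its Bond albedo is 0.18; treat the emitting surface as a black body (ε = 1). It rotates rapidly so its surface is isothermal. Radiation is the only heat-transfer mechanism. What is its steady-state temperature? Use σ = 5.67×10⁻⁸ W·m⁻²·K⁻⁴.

At equilibrium, absorbed power = emitted power.
Absorbing cross-section = πr² = 9.842×10⁻⁸ m²; emitting surface = 4πr² = 3.937×10⁻⁷ m² (ratio 4).
(1−a)S·A_cross = εσ·A_surf·T⁴  ⇒  T⁴ = (1−a)S/(4σ).
T⁴ = 0.820·33500/(4·5.67×10⁻⁸) = 1.211×10¹¹ K⁴.
T = (1.211×10¹¹)^(1/4).

T ≈ 590 K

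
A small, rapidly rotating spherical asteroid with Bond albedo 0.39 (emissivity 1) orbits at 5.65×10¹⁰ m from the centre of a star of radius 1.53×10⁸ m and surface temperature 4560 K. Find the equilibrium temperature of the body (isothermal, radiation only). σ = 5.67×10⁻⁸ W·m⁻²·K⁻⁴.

T ≈ 148 K

The star's surface emits σT_*⁴; at distance d the flux is S = σT_*⁴(R_*/d)².
S = 5.67×10⁻⁸·(4560)⁴·(1.53×10⁸/5.65×10¹⁰)² = 179.8 W/m².
For an isothermal sphere T⁴ = (1−a)S/(4σ) = 4.835×10⁸ K⁴.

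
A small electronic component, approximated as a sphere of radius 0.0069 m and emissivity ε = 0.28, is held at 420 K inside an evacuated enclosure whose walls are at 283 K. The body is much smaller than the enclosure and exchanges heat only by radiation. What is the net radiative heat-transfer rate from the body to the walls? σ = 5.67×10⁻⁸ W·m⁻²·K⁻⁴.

P_net ≈ 0.235 W

For a small grey body in a large enclosure: P_net = εσA(T_body⁴ − T_wall⁴).
A = 4πr² = 5.983×10⁻⁴ m²; T_body⁴ − T_wall⁴ = 3.112×10¹⁰ − 6.414×10⁹ = 2.470×10¹⁰ K⁴.
|P_net| = 0.28·5.67×10⁻⁸·5.983×10⁻⁴·2.470×10¹⁰.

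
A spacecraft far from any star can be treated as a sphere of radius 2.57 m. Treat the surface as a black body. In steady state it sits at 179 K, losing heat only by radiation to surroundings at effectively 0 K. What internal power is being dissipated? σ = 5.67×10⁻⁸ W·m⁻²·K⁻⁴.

P ≈ 4830 W

Steady state: P = εσA T⁴.
A = 4πr² = 83.00 m²; T⁴ = (179)⁴ = 1.027×10⁹ K⁴.
P = 1.0 × 5.67×10⁻⁸ × 83.00 × 1.027×10⁹.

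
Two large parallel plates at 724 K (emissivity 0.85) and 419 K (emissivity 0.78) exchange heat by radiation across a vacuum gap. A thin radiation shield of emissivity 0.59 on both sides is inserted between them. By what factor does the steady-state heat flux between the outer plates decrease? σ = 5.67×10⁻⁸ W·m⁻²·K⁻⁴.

factor ≈ 2.64

Without shield: q₀ = σΔ(T⁴)/(1/ε₁+1/ε₂−1) with denominator 1.459.
With shield the two gaps are in series; the resistances add: (1/ε₁+1/ε_s−1)+(1/ε_s+1/ε₂−1) = 1.871+1.977 = 3.848.
Heat-flux ratio q₀/q = 3.848/1.459.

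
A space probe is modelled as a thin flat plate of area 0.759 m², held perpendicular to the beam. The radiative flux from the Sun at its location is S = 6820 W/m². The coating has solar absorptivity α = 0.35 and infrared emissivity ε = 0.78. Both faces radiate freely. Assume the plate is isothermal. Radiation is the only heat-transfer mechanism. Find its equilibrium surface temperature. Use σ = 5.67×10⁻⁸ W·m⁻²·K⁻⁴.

T ≈ 405 K

At equilibrium, absorbed power = emitted power.
Absorbing cross-section = A = 0.7590 m²; emitting surface = 2A = 1.518 m² (ratio 2).
αS·A_cross = εσ·A_surf·T⁴  ⇒  T⁴ = αS/(ε·2σ).
T⁴ = 0.350·6820/(0.78·2·5.67×10⁻⁸) = 2.699×10¹⁰ K⁴.
T = (2.699×10¹⁰)^(1/4).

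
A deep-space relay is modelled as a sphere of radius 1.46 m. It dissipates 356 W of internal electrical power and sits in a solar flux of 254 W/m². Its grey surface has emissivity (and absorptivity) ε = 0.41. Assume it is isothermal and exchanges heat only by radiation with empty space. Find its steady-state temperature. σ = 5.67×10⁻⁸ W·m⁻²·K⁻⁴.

T ≈ 203 K

At steady state, absorbed solar power + internal power = radiated power.
Absorbed: α·S·A_cross = 0.41·254·6.697 = 697.4 W (cross-section πr²).
Total input = 697.4 + 356 = 1053 W.
Radiated: εσ·A_surf·T⁴ with A_surf = 4πr² = 26.79 m².
T⁴ = 1053/(0.41·5.67×10⁻⁸·26.79) = 1.692×10⁹ K⁴.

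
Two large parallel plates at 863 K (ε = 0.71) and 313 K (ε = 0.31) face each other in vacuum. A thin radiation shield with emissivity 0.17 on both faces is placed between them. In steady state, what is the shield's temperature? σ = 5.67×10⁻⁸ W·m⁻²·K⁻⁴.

T_s ≈ 750 K

In steady state the net flux on the hot side equals that on the cold side.
σ(T₁⁴−T_s⁴)/D₁ = σ(T_s⁴−T₂⁴)/D₂, with D₁ = 1/ε₁+1/ε_s−1 = 6.291, D₂ = 1/ε_s+1/ε₂−1 = 8.108.
Solve for T_s⁴: T_s⁴ = (D₂·T₁⁴ + D₁·T₂⁴)/(D₁+D₂) = 3.165×10¹¹ K⁴.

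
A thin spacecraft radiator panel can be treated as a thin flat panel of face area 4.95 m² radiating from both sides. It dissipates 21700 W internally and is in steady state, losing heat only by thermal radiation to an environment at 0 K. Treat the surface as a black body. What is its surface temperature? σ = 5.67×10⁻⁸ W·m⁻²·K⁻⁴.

T ≈ 443 K

Steady state: internal power = radiated power, P = εσA T⁴.
Radiating area A = 2·4.95 = 9.900 m².
T⁴ = P/(εσA) = 21700/(1.0·5.67×10⁻⁸·9.900) = 3.866×10¹⁰ K⁴.
T = (3.866×10¹⁰)^(1/4).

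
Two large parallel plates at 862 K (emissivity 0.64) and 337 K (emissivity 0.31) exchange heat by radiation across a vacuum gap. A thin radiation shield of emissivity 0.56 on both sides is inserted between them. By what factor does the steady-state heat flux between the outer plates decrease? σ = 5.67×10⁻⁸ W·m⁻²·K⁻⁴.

Without shield: q₀ = σΔ(T⁴)/(1/ε₁+1/ε₂−1) with denominator 3.788.
With shield the two gaps are in series; the resistances add: (1/ε₁+1/ε_s−1)+(1/ε_s+1/ε₂−1) = 2.348+4.012 = 6.360.
Heat-flux ratio q₀/q = 6.360/3.788.

factor ≈ 1.68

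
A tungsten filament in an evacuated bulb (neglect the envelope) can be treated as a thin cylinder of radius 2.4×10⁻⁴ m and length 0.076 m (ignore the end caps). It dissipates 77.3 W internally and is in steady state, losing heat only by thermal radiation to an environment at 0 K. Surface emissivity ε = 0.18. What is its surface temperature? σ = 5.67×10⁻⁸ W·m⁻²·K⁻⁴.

T ≈ 2850 K

Steady state: internal power = radiated power, P = εσA T⁴.
Radiating area A = 2πrL = 1.146×10⁻⁴ m².
T⁴ = P/(εσA) = 77.3/(0.18·5.67×10⁻⁸·1.146×10⁻⁴) = 6.609×10¹³ K⁴.
T = (6.609×10¹³)^(1/4).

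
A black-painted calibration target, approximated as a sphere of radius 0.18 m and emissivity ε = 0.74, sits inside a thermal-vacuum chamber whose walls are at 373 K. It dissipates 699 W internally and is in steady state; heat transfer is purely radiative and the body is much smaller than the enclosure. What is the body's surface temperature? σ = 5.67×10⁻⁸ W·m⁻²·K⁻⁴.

T ≈ 495 K

For a small grey body in a large enclosure, net radiated power = εσA(T⁴ − T_w⁴).
Steady state: P = εσA(T⁴ − T_w⁴) with A = 4πr² = 0.4072 m².
T⁴ = P/(εσA) + T_w⁴ = 699/(0.74·5.67×10⁻⁸·0.4072) + (373)⁴
    = 4.092×10¹⁰ + 1.936×10¹⁰ = 6.027×10¹⁰ K⁴.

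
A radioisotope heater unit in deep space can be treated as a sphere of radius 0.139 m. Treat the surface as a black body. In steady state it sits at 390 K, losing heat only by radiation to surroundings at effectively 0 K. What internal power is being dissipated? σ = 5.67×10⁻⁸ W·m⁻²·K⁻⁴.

P ≈ 318 W

Steady state: P = εσA T⁴.
A = 4πr² = 0.2428 m²; T⁴ = (390)⁴ = 2.313×10¹⁰ K⁴.
P = 1.0 × 5.67×10⁻⁸ × 0.2428 × 2.313×10¹⁰.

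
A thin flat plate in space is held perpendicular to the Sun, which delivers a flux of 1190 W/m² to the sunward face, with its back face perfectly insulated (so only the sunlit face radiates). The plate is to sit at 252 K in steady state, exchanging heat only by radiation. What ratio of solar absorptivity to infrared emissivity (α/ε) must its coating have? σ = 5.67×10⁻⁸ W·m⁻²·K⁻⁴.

α/ε ≈ 0.192

Balance: αS·A = εσ·1A·T⁴ ⇒ α/ε = σT⁴/S.
α/ε = 5.67×10⁻⁸·(252)⁴/1190 = 5.67×10⁻⁸·4.033×10⁹/1190.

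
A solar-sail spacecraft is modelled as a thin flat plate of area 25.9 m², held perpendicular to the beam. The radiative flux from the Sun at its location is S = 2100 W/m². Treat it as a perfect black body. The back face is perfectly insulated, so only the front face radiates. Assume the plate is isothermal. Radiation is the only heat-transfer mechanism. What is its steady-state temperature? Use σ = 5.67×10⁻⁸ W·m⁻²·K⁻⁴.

T ≈ 439 K

At equilibrium, absorbed power = emitted power.
Absorbing cross-section = A = 25.90 m²; emitting surface = A = 25.90 m² (ratio 1).
S·A_cross = εσ·A_surf·T⁴  ⇒  T⁴ = S/(1σ).
T⁴ = 1.00·2100/(1·5.67×10⁻⁸) = 3.704×10¹⁰ K⁴.
T = (3.704×10¹⁰)^(1/4).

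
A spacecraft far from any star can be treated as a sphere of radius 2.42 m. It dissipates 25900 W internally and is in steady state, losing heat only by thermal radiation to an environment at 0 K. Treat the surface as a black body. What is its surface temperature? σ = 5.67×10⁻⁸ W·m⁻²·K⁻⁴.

Steady state: internal power = radiated power, P = εσA T⁴.
Radiating area A = 4πr² = 73.59 m².
T⁴ = P/(εσA) = 25900/(1.0·5.67×10⁻⁸·73.59) = 6.207×10⁹ K⁴.
T = (6.207×10⁹)^(1/4).

T ≈ 281 K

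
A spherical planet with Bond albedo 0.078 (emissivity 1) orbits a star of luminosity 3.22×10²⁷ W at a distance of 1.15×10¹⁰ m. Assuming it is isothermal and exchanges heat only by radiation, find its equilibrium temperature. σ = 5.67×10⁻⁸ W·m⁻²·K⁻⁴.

First find the stellar flux at distance d: S = L/(4πd²) = 3.22×10²⁷/(4π·(1.15×10¹⁰)²) = 1.938×10⁶ W/m².
For an isothermal sphere, absorbed (1−a)S·πr² = emitted σ·4πr²·T⁴, so T⁴ = (1−a)S/(4σ).
T⁴ = 0.922·1.938×10⁶/(4·5.67×10⁻⁸) = 7.877×10¹² K⁴.

T ≈ 1680 K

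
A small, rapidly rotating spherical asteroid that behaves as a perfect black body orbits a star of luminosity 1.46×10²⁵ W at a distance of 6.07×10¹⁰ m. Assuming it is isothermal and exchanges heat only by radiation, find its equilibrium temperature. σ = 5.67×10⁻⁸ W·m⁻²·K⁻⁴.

T ≈ 193 K

First find the stellar flux at distance d: S = L/(4πd²) = 1.46×10²⁵/(4π·(6.07×10¹⁰)²) = 315.3 W/m².
For an isothermal sphere, absorbed (1−a)S·πr² = emitted σ·4πr²·T⁴, so T⁴ = (1−a)S/(4σ).
T⁴ = 1.00·315.3/(4·5.67×10⁻⁸) = 1.390×10⁹ K⁴.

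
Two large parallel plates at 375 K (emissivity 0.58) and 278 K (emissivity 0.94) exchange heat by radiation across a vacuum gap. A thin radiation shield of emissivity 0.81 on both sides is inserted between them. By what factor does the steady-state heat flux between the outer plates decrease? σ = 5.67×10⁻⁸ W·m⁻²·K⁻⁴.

factor ≈ 1.82

Without shield: q₀ = σΔ(T⁴)/(1/ε₁+1/ε₂−1) with denominator 1.788.
With shield the two gaps are in series; the resistances add: (1/ε₁+1/ε_s−1)+(1/ε_s+1/ε₂−1) = 1.959+1.298 = 3.257.
Heat-flux ratio q₀/q = 3.257/1.788.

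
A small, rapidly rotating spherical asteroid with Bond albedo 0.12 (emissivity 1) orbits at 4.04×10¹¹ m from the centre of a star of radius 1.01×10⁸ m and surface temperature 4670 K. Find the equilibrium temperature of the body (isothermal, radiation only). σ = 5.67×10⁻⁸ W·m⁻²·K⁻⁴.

T ≈ 50.6 K

The star's surface emits σT_*⁴; at distance d the flux is S = σT_*⁴(R_*/d)².
S = 5.67×10⁻⁸·(4670)⁴·(1.01×10⁸/4.04×10¹¹)² = 1.686 W/m².
For an isothermal sphere T⁴ = (1−a)S/(4σ) = 6.540×10⁶ K⁴.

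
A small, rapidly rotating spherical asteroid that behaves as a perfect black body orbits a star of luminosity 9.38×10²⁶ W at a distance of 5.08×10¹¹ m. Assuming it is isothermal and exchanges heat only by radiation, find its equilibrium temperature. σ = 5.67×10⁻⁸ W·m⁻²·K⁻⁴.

First find the stellar flux at distance d: S = L/(4πd²) = 9.38×10²⁶/(4π·(5.08×10¹¹)²) = 289.2 W/m².
For an isothermal sphere, absorbed (1−a)S·πr² = emitted σ·4πr²·T⁴, so T⁴ = (1−a)S/(4σ).
T⁴ = 1.00·289.2/(4·5.67×10⁻⁸) = 1.275×10⁹ K⁴.

T ≈ 189 K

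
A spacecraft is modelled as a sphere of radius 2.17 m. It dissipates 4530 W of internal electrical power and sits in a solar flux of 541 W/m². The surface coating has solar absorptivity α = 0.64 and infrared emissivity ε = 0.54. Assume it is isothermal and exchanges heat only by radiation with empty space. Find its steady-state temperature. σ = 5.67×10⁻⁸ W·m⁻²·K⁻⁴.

T ≈ 270 K

At steady state, absorbed solar power + internal power = radiated power.
Absorbed: α·S·A_cross = 0.64·541·14.79 = 5122 W (cross-section πr²).
Total input = 5122 + 4530 = 9652 W.
Radiated: εσ·A_surf·T⁴ with A_surf = 4πr² = 59.17 m².
T⁴ = 9652/(0.54·5.67×10⁻⁸·59.17) = 5.327×10⁹ K⁴.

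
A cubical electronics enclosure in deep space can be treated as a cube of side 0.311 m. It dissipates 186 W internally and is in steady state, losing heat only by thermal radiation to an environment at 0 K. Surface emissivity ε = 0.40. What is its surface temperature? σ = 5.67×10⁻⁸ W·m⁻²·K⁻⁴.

T ≈ 345 K

Steady state: internal power = radiated power, P = εσA T⁴.
Radiating area A = 6L² = 0.5803 m².
T⁴ = P/(εσA) = 186/(0.40·5.67×10⁻⁸·0.5803) = 1.413×10¹⁰ K⁴.
T = (1.413×10¹⁰)^(1/4).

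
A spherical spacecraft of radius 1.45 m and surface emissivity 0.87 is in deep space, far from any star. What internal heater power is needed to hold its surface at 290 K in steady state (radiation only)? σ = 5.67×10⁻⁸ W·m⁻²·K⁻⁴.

P ≈ 9220 W

P = εσ·4πr²·T⁴.
4πr² = 26.42 m²; T⁴ = 7.073×10⁹ K⁴.
P = 0.87·5.67×10⁻⁸·26.42·7.073×10⁹.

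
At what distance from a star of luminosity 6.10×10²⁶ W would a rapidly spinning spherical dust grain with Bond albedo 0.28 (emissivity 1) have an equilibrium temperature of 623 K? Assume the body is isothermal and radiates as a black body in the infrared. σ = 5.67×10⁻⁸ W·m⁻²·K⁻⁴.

d ≈ 3.20×10¹⁰ m

For an isothermal black-emitting sphere, (1−a)S·πr² = σ·4πr²·T⁴ ⇒ S = 4σT⁴/(1−a).
S = 4·5.67×10⁻⁸·(623)⁴/0.720 = 47450 W/m².
Flux falls as S = L/(4πd²), so d = √(L/(4πS)) = √(6.10×10²⁶/(4π·47450)).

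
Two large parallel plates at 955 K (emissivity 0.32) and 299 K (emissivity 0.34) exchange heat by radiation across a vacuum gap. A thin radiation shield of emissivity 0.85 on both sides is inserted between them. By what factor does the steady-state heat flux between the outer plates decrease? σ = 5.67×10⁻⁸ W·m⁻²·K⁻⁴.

Without shield: q₀ = σΔ(T⁴)/(1/ε₁+1/ε₂−1) with denominator 5.066.
With shield the two gaps are in series; the resistances add: (1/ε₁+1/ε_s−1)+(1/ε_s+1/ε₂−1) = 3.301+3.118 = 6.419.
Heat-flux ratio q₀/q = 6.419/5.066.

factor ≈ 1.27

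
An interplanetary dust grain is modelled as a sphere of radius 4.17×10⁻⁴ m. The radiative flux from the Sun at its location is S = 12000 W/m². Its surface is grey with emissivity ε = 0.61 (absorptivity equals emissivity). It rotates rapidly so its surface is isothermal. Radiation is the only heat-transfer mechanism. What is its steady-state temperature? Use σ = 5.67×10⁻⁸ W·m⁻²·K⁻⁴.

T ≈ 480 K

At equilibrium, absorbed power = emitted power.
Absorbing cross-section = πr² = 5.463×10⁻⁷ m²; emitting surface = 4πr² = 2.185×10⁻⁶ m² (ratio 4).
εS·A_cross = εσ·A_surf·T⁴  ⇒  T⁴ = S/(4σ)   (ε cancels).
T⁴ = 12000/(4·5.67×10⁻⁸) = 5.291×10¹⁰ K⁴.
T = (5.291×10¹⁰)^(1/4).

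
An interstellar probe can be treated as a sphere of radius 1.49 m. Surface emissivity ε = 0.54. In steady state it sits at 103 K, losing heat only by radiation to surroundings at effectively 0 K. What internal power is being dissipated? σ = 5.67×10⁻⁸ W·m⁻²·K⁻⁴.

P ≈ 96.1 W

Steady state: P = εσA T⁴.
A = 4πr² = 27.90 m²; T⁴ = (103)⁴ = 1.126×10⁸ K⁴.
P = 0.54 × 5.67×10⁻⁸ × 27.90 × 1.126×10⁸.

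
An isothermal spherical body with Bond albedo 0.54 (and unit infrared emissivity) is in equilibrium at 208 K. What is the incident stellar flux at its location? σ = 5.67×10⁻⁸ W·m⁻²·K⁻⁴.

(1−a)S·πr² = σ·4πr²·T⁴ ⇒ S = 4σT⁴/(1−a).
S = 4·5.67×10⁻⁸·1.872×10⁹/0.460.

S ≈ 923 W/m²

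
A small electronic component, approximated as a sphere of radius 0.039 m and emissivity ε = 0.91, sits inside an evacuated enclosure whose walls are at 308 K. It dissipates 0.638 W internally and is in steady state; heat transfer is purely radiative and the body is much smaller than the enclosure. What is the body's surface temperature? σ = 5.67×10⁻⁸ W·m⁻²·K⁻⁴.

For a small grey body in a large enclosure, net radiated power = εσA(T⁴ − T_w⁴).
Steady state: P = εσA(T⁴ − T_w⁴) with A = 4πr² = 0.01911 m².
T⁴ = P/(εσA) + T_w⁴ = 0.638/(0.91·5.67×10⁻⁸·0.01911) + (308)⁴
    = 6.469×10⁸ + 8.999×10⁹ = 9.646×10⁹ K⁴.

T ≈ 313 K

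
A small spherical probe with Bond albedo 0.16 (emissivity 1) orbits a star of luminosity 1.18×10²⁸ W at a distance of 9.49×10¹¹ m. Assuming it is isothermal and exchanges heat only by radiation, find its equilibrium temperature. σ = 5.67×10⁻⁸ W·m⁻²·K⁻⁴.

First find the stellar flux at distance d: S = L/(4πd²) = 1.18×10²⁸/(4π·(9.49×10¹¹)²) = 1043 W/m².
For an isothermal sphere, absorbed (1−a)S·πr² = emitted σ·4πr²·T⁴, so T⁴ = (1−a)S/(4σ).
T⁴ = 0.840·1043/(4·5.67×10⁻⁸) = 3.862×10⁹ K⁴.

T ≈ 249 K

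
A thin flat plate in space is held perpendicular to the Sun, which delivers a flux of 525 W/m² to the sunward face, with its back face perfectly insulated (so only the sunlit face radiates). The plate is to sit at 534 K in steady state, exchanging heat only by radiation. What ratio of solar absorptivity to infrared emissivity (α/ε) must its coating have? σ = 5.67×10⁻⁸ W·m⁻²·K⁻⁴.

Balance: αS·A = εσ·1A·T⁴ ⇒ α/ε = σT⁴/S.
α/ε = 5.67×10⁻⁸·(534)⁴/525 = 5.67×10⁻⁸·8.131×10¹⁰/525.

α/ε ≈ 8.78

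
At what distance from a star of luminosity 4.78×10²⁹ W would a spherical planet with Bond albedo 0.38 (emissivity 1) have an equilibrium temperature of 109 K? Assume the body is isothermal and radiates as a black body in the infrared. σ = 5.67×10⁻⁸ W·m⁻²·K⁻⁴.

d ≈ 2.71×10¹³ m

For an isothermal black-emitting sphere, (1−a)S·πr² = σ·4πr²·T⁴ ⇒ S = 4σT⁴/(1−a).
S = 4·5.67×10⁻⁸·(109)⁴/0.620 = 51.64 W/m².
Flux falls as S = L/(4πd²), so d = √(L/(4πS)) = √(4.78×10²⁹/(4π·51.64)).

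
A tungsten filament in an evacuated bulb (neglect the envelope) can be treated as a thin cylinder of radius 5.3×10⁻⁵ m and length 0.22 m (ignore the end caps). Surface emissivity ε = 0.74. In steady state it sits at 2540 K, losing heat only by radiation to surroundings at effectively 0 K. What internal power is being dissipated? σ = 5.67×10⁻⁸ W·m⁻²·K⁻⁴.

Steady state: P = εσA T⁴.
A = 2πrL = 7.326×10⁻⁵ m²; T⁴ = (2540)⁴ = 4.162×10¹³ K⁴.
P = 0.74 × 5.67×10⁻⁸ × 7.326×10⁻⁵ × 4.162×10¹³.

P ≈ 128 W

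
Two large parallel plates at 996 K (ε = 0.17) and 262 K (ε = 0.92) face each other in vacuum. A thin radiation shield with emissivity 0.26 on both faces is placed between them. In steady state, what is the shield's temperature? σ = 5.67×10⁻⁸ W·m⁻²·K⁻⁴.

In steady state the net flux on the hot side equals that on the cold side.
σ(T₁⁴−T_s⁴)/D₁ = σ(T_s⁴−T₂⁴)/D₂, with D₁ = 1/ε₁+1/ε_s−1 = 8.729, D₂ = 1/ε_s+1/ε₂−1 = 3.933.
Solve for T_s⁴: T_s⁴ = (D₂·T₁⁴ + D₁·T₂⁴)/(D₁+D₂) = 3.089×10¹¹ K⁴.

T_s ≈ 746 K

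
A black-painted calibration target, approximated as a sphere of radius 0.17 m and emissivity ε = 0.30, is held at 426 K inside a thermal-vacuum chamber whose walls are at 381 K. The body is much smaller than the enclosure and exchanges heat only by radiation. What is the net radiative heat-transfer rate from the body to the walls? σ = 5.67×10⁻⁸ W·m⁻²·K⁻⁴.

For a small grey body in a large enclosure: P_net = εσA(T_body⁴ − T_wall⁴).
A = 4πr² = 0.3632 m²; T_body⁴ − T_wall⁴ = 3.293×10¹⁰ − 2.107×10¹⁰ = 1.186×10¹⁰ K⁴.
|P_net| = 0.30·5.67×10⁻⁸·0.3632·1.186×10¹⁰.

P_net ≈ 73.3 W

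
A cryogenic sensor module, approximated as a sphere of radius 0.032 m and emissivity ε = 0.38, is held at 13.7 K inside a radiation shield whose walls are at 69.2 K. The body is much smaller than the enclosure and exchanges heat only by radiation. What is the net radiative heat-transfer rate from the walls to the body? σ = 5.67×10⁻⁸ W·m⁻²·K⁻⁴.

P_net ≈ 0.00635 W

For a small grey body in a large enclosure: P_net = εσA(T_body⁴ − T_wall⁴).
A = 4πr² = 0.01287 m²; T_body⁴ − T_wall⁴ = 35230 − 2.293×10⁷ = -2.290×10⁷ K⁴.
|P_net| = 0.38·5.67×10⁻⁸·0.01287·2.290×10⁷.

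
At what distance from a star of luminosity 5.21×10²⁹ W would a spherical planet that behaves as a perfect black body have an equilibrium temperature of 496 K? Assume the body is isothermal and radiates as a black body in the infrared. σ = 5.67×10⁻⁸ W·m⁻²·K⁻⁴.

For an isothermal black-emitting sphere, (1−a)S·πr² = σ·4πr²·T⁴ ⇒ S = 4σT⁴/(1−a).
S = 4·5.67×10⁻⁸·(496)⁴/1.00 = 13730 W/m².
Flux falls as S = L/(4πd²), so d = √(L/(4πS)) = √(5.21×10²⁹/(4π·13730)).

d ≈ 1.74×10¹² m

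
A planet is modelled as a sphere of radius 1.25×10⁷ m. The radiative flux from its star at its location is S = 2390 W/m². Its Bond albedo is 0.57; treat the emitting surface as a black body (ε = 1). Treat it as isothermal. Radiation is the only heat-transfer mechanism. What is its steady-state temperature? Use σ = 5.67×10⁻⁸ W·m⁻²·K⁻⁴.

T ≈ 259 K

At equilibrium, absorbed power = emitted power.
Absorbing cross-section = πr² = 4.909×10¹⁴ m²; emitting surface = 4πr² = 1.963×10¹⁵ m² (ratio 4).
(1−a)S·A_cross = εσ·A_surf·T⁴  ⇒  T⁴ = (1−a)S/(4σ).
T⁴ = 0.430·2390/(4·5.67×10⁻⁸) = 4.531×10⁹ K⁴.
T = (4.531×10⁹)^(1/4).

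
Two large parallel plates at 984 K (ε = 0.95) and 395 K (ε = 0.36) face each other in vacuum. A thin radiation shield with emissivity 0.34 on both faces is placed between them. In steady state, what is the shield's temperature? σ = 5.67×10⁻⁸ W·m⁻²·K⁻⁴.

T_s ≈ 874 K

In steady state the net flux on the hot side equals that on the cold side.
σ(T₁⁴−T_s⁴)/D₁ = σ(T_s⁴−T₂⁴)/D₂, with D₁ = 1/ε₁+1/ε_s−1 = 2.994, D₂ = 1/ε_s+1/ε₂−1 = 4.719.
Solve for T_s⁴: T_s⁴ = (D₂·T₁⁴ + D₁·T₂⁴)/(D₁+D₂) = 5.831×10¹¹ K⁴.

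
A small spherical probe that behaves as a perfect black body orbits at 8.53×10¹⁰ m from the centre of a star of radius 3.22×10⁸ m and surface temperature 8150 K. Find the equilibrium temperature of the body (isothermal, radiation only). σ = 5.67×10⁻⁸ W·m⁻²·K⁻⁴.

The star's surface emits σT_*⁴; at distance d the flux is S = σT_*⁴(R_*/d)².
S = 5.67×10⁻⁸·(8150)⁴·(3.22×10⁸/8.53×10¹⁰)² = 3565 W/m².
For an isothermal sphere T⁴ = (1−a)S/(4σ) = 1.572×10¹⁰ K⁴.

T ≈ 354 K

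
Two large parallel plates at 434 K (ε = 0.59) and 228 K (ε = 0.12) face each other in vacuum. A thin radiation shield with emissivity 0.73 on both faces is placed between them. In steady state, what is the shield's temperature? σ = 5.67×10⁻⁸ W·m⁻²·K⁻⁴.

In steady state the net flux on the hot side equals that on the cold side.
σ(T₁⁴−T_s⁴)/D₁ = σ(T_s⁴−T₂⁴)/D₂, with D₁ = 1/ε₁+1/ε_s−1 = 2.065, D₂ = 1/ε_s+1/ε₂−1 = 8.703.
Solve for T_s⁴: T_s⁴ = (D₂·T₁⁴ + D₁·T₂⁴)/(D₁+D₂) = 2.919×10¹⁰ K⁴.

T_s ≈ 413 K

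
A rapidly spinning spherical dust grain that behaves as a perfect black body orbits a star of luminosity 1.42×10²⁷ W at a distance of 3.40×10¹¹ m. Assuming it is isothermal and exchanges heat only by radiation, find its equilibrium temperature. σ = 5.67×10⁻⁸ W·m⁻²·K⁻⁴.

First find the stellar flux at distance d: S = L/(4πd²) = 1.42×10²⁷/(4π·(3.40×10¹¹)²) = 977.5 W/m².
For an isothermal sphere, absorbed (1−a)S·πr² = emitted σ·4πr²·T⁴, so T⁴ = (1−a)S/(4σ).
T⁴ = 1.00·977.5/(4·5.67×10⁻⁸) = 4.310×10⁹ K⁴.

T ≈ 256 K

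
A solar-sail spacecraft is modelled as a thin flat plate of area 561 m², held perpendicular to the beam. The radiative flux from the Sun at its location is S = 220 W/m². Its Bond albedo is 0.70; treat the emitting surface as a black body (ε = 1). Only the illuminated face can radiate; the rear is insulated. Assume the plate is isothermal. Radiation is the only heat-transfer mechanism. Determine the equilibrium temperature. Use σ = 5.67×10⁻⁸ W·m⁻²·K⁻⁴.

T ≈ 185 K

At equilibrium, absorbed power = emitted power.
Absorbing cross-section = A = 561.0 m²; emitting surface = A = 561.0 m² (ratio 1).
(1−a)S·A_cross = εσ·A_surf·T⁴  ⇒  T⁴ = (1−a)S/(1σ).
T⁴ = 0.300·220/(1·5.67×10⁻⁸) = 1.164×10⁹ K⁴.
T = (1.164×10⁹)^(1/4).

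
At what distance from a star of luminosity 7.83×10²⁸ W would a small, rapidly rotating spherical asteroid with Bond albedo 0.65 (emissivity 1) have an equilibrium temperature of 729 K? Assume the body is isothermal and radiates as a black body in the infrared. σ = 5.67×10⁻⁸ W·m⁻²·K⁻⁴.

d ≈ 1.85×10¹¹ m

For an isothermal black-emitting sphere, (1−a)S·πr² = σ·4πr²·T⁴ ⇒ S = 4σT⁴/(1−a).
S = 4·5.67×10⁻⁸·(729)⁴/0.350 = 1.830×10⁵ W/m².
Flux falls as S = L/(4πd²), so d = √(L/(4πS)) = √(7.83×10²⁸/(4π·1.830×10⁵)).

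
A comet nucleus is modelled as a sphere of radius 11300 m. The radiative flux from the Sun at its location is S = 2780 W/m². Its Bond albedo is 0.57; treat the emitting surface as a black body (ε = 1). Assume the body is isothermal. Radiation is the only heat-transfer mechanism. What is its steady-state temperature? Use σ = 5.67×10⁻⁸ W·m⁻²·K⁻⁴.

At equilibrium, absorbed power = emitted power.
Absorbing cross-section = πr² = 4.011×10⁸ m²; emitting surface = 4πr² = 1.605×10⁹ m² (ratio 4).
(1−a)S·A_cross = εσ·A_surf·T⁴  ⇒  T⁴ = (1−a)S/(4σ).
T⁴ = 0.430·2780/(4·5.67×10⁻⁸) = 5.271×10⁹ K⁴.
T = (5.271×10⁹)^(1/4).

T ≈ 269 K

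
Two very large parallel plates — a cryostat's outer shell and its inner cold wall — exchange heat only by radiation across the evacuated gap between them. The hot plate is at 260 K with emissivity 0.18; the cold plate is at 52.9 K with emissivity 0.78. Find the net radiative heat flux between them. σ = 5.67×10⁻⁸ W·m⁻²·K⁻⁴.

q ≈ 44.3 W/m²

For two infinite grey parallel plates, q = σ(T₁⁴ − T₂⁴)/(1/ε₁ + 1/ε₂ − 1).
T₁⁴ − T₂⁴ = 4.570×10⁹ − 7.831×10⁶ = 4.562×10⁹ K⁴.
1/ε₁ + 1/ε₂ − 1 = 5.556 + 1.282 − 1 = 5.838.
q = 5.67×10⁻⁸ × 4.562×10⁹ / 5.838.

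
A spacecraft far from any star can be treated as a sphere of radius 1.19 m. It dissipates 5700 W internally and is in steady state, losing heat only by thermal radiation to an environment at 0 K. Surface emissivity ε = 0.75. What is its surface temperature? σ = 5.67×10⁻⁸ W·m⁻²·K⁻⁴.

Steady state: internal power = radiated power, P = εσA T⁴.
Radiating area A = 4πr² = 17.80 m².
T⁴ = P/(εσA) = 5700/(0.75·5.67×10⁻⁸·17.80) = 7.532×10⁹ K⁴.
T = (7.532×10⁹)^(1/4).

T ≈ 295 K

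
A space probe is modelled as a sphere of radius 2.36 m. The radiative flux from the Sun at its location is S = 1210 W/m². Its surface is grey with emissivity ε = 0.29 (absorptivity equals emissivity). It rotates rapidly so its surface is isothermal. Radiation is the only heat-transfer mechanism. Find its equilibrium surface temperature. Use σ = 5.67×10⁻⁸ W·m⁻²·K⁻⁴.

At equilibrium, absorbed power = emitted power.
Absorbing cross-section = πr² = 17.50 m²; emitting surface = 4πr² = 69.99 m² (ratio 4).
εS·A_cross = εσ·A_surf·T⁴  ⇒  T⁴ = S/(4σ)   (ε cancels).
T⁴ = 1210/(4·5.67×10⁻⁸) = 5.335×10⁹ K⁴.
T = (5.335×10⁹)^(1/4).

T ≈ 270 K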